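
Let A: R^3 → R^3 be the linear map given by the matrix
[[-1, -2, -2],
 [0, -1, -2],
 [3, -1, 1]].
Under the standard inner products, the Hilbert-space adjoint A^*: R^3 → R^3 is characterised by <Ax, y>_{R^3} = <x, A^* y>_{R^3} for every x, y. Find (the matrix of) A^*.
A^* = A^T =
[[-1, 0, 3],
 [-2, -1, -1],
 [-2, -2, 1]]

For real matrices with standard dot products, the defining identity <Ax, y> = <x, A^* y> gives (Ax)^T y = x^T (A^*) y, i.e. x^T A^T y = x^T (A^*) y. Since this holds for all x, y, we must have A^* = A^T. Therefore
A^* =
[[-1, 0, 3],
 [-2, -1, -1],
 [-2, -2, 1]].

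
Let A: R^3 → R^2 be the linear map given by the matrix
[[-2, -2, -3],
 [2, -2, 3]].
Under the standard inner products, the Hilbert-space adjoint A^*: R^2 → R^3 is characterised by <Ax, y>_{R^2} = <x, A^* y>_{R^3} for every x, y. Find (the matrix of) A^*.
A^* = A^T =
[[-2, 2],
 [-2, -2],
 [-3, 3]]

For real matrices with standard dot products, the defining identity <Ax, y> = <x, A^* y> gives (Ax)^T y = x^T (A^*) y, i.e. x^T A^T y = x^T (A^*) y. Since this holds for all x, y, we must have A^* = A^T. Therefore
A^* =
[[-2, 2],
 [-2, -2],
 [-3, 3]].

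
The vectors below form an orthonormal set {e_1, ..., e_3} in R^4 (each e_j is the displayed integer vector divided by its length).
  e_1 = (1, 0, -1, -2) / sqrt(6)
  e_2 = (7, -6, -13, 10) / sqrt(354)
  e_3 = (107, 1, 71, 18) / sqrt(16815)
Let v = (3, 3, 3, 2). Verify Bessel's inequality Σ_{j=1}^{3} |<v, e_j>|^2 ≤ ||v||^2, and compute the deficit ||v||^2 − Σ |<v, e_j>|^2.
Σ |<v, e_j>|^2 = 2177/95; ||v||^2 = 31; deficit = 768/95

Write each e_j = u_j / sqrt(<u_j, u_j>) where u_j is the displayed integer vector. Then <v, e_j> = <v, u_j> / sqrt(<u_j, u_j>), so |<v, e_j>|^2 = <v, u_j>^2 / <u_j, u_j>.
Coefficients: <v, e_1> = -4/sqrt(6), <v, e_2> = -16/sqrt(354), <v, e_3> = 573/sqrt(16815).
Square and sum: Σ |<v, e_j>|^2 = 2177/95.
Compute ||v||^2 = v·v = 31.
Deficit = 31 − 2177/95 = 768/95 ≥ 0, confirming Bessel's inequality. (The deficit equals ||v − Σ <v,e_j> e_j||^2, the squared distance from v to span{e_j}.)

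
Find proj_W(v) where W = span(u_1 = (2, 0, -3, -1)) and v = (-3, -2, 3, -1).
proj_W(v) = (-2, 0, 3, 1)

Set up U = [u_1 | ... | u_1] ∈ R^(4×1). The projector onto W = col(U) is P = U (U^T U)^(-1) U^T.
Compute U^T U =
  [14],
and U^T v = (-14).
Solve U^T U · c = U^T v for the coefficients: c = (-1). The projection is proj_W(v) = U c.
Check: (v - proj_W(v)) · u_1 = 0  (should be 0).
Result: proj_W(v) = (-2, 0, 3, 1).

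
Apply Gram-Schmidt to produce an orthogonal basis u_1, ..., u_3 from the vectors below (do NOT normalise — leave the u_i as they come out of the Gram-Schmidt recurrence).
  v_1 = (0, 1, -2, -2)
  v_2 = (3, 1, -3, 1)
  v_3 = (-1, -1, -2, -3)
Orthogonal basis:
  u_1 = (0, 1, -2, -2)
  u_2 = (3, 4/9, -17/9, 19/9)
  u_3 = (7/155, -286/155, -102/155, -41/155)

Apply the Gram-Schmidt recurrence
  u_1 = v_1
  u_i = v_i − Σ_{j<i} ((v_i · u_j) / (u_j · u_j)) · u_j.

Step by step this gives:
  u_1 = (0, 1, -2, -2)
  u_2 = (3, 4/9, -17/9, 19/9)
  u_3 = (7/155, -286/155, -102/155, -41/155)

Orthogonality check:
  u_2 · u_1 = 0 (should be 0)
  u_3 · u_1 = 0 (should be 0)
  u_3 · u_2 = 0 (should be 0)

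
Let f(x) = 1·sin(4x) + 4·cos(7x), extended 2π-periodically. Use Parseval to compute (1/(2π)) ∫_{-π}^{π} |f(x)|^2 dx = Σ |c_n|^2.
Σ |c_n|^2 = 17/2

Expand |f|^2 and use orthogonality of {sin(nx), cos(mx)} on [-π, π]:
  ∫_{-π}^{π} sin(nx)^2 dx = π, ∫ cos(mx)^2 dx = π, and cross terms integrate to 0.
So ∫_{-π}^{π} f(x)^2 dx = 1^2 · π + 4^2 · π = (1 + 16)π.
Divide by 2π: (1 + 16)/2 = 17/2.
By Parseval, this equals Σ |c_n|^2.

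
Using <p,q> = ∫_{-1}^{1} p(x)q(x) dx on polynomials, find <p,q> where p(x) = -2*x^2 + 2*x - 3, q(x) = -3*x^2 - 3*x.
<p,q> = 22/5

Expand the product: p(x)·q(x) = 6*x^4 + 3*x^2 + 9*x.
∫_{-1}^{1} of each monomial x^k gives [2/(k+1) if k even, 0 if k odd]. Integrating term-by-term (or equivalently evaluating the antiderivative F(x) = 6*x^5/5 + x^3 + 9*x^2/2 at the endpoints):
  F(1) − F(−1) = 67/10 − (23/10) = 22/5.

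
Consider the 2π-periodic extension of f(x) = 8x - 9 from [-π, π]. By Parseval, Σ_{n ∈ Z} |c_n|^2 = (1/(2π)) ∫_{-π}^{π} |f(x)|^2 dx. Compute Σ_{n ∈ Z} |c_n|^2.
Σ |c_n|^2 = 64π^2/3 + 81

Expand and integrate term by term over [-π, π]:
  ∫ (8x)^2 dx = 64·(2π^3/3); ∫ 2·8·(-9)·x dx = 0 (odd integrand); ∫ (-9)^2 dx = 81·2π.
So (1/(2π)) ∫_{-π}^{π} (8x - 9)^2 dx = 64π^2/3 + 81 = 64π^2/3 + 81.
Parseval ⇒ Σ |c_n|^2 = 64π^2/3 + 81.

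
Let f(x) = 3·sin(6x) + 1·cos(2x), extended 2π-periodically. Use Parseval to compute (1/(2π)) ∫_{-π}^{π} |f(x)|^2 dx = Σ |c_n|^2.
Σ |c_n|^2 = 5

Expand |f|^2 and use orthogonality of {sin(nx), cos(mx)} on [-π, π]:
  ∫_{-π}^{π} sin(nx)^2 dx = π, ∫ cos(mx)^2 dx = π, and cross terms integrate to 0.
So ∫_{-π}^{π} f(x)^2 dx = 3^2 · π + 1^2 · π = (9 + 1)π.
Divide by 2π: (9 + 1)/2 = 5.
By Parseval, this equals Σ |c_n|^2.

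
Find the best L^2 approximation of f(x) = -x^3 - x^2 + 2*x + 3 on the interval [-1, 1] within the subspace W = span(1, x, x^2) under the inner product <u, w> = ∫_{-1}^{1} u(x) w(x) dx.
g(x) = -x^2 + 7*x/5 + 3

The best approximation g ∈ W is the orthogonal projection of f onto W. Writing g = a_0 + a_1 x + a_2 x^2, the coefficients solve the normal equations G · a = b where
  G_{ij} = <φ_i, φ_j> and b_i = <f, φ_i>, with φ_0 = 1, φ_1 = x, φ_2 = x^2.
G =
  [2, 0, 2/3]
  [0, 2/3, 0]
  [2/3, 0, 2/5],
b = (16/3, 14/15, 8/5).
Solving gives a_0 = 3, a_1 = 7/5, a_2 = -1, so
  g(x) = -x^2 + 7*x/5 + 3.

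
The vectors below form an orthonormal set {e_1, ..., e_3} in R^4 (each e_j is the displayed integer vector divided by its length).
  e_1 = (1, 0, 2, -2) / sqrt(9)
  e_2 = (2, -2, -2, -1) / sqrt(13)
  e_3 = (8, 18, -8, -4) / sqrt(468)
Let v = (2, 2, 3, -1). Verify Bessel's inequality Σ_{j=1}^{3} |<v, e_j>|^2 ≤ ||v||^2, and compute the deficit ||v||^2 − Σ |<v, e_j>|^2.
Σ |<v, e_j>|^2 = 137/9; ||v||^2 = 18; deficit = 25/9

Write each e_j = u_j / sqrt(<u_j, u_j>) where u_j is the displayed integer vector. Then <v, e_j> = <v, u_j> / sqrt(<u_j, u_j>), so |<v, e_j>|^2 = <v, u_j>^2 / <u_j, u_j>.
Coefficients: <v, e_1> = 10/sqrt(9), <v, e_2> = -5/sqrt(13), <v, e_3> = 32/sqrt(468).
Square and sum: Σ |<v, e_j>|^2 = 137/9.
Compute ||v||^2 = v·v = 18.
Deficit = 18 − 137/9 = 25/9 ≥ 0, confirming Bessel's inequality. (The deficit equals ||v − Σ <v,e_j> e_j||^2, the squared distance from v to span{e_j}.)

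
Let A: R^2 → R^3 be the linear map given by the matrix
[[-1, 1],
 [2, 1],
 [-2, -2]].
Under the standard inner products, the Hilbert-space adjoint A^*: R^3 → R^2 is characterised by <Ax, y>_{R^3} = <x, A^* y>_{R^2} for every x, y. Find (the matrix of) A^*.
A^* = A^T =
[[-1, 2, -2],
 [1, 1, -2]]

For real matrices with standard dot products, the defining identity <Ax, y> = <x, A^* y> gives (Ax)^T y = x^T (A^*) y, i.e. x^T A^T y = x^T (A^*) y. Since this holds for all x, y, we must have A^* = A^T. Therefore
A^* =
[[-1, 2, -2],
 [1, 1, -2]].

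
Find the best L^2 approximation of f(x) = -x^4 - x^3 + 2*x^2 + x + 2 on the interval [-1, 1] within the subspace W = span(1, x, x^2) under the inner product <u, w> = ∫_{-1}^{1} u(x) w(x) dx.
g(x) = 8*x^2/7 + 2*x/5 + 73/35

The best approximation g ∈ W is the orthogonal projection of f onto W. Writing g = a_0 + a_1 x + a_2 x^2, the coefficients solve the normal equations G · a = b where
  G_{ij} = <φ_i, φ_j> and b_i = <f, φ_i>, with φ_0 = 1, φ_1 = x, φ_2 = x^2.
G =
  [2, 0, 2/3]
  [0, 2/3, 0]
  [2/3, 0, 2/5],
b = (74/15, 4/15, 194/105).
Solving gives a_0 = 73/35, a_1 = 2/5, a_2 = 8/7, so
  g(x) = 8*x^2/7 + 2*x/5 + 73/35.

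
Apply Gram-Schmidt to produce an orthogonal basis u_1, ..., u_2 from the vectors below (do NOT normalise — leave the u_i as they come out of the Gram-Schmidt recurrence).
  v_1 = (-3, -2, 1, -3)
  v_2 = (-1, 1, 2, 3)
Orthogonal basis:
  u_1 = (-3, -2, 1, -3)
  u_2 = (-41/23, 11/23, 52/23, 51/23)

Apply the Gram-Schmidt recurrence
  u_1 = v_1
  u_i = v_i − Σ_{j<i} ((v_i · u_j) / (u_j · u_j)) · u_j.

Step by step this gives:
  u_1 = (-3, -2, 1, -3)
  u_2 = (-41/23, 11/23, 52/23, 51/23)

Orthogonality check:
  u_2 · u_1 = 0 (should be 0)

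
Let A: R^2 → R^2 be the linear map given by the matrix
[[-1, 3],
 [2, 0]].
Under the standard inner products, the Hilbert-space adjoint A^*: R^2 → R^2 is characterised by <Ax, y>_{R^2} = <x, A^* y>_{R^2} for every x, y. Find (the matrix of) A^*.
A^* = A^T =
[[-1, 2],
 [3, 0]]

For real matrices with standard dot products, the defining identity <Ax, y> = <x, A^* y> gives (Ax)^T y = x^T (A^*) y, i.e. x^T A^T y = x^T (A^*) y. Since this holds for all x, y, we must have A^* = A^T. Therefore
A^* =
[[-1, 2],
 [3, 0]].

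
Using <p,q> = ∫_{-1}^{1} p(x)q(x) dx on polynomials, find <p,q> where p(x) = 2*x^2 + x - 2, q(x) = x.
<p,q> = 2/3

Expand the product: p(x)·q(x) = 2*x^3 + x^2 - 2*x.
∫_{-1}^{1} of each monomial x^k gives [2/(k+1) if k even, 0 if k odd]. Integrating term-by-term (or equivalently evaluating the antiderivative F(x) = x^4/2 + x^3/3 - x^2 at the endpoints):
  F(1) − F(−1) = -1/6 − (-5/6) = 2/3.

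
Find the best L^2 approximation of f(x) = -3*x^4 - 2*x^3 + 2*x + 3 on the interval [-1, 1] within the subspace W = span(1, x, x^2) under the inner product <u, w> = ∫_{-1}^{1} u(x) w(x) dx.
g(x) = -18*x^2/7 + 4*x/5 + 114/35

The best approximation g ∈ W is the orthogonal projection of f onto W. Writing g = a_0 + a_1 x + a_2 x^2, the coefficients solve the normal equations G · a = b where
  G_{ij} = <φ_i, φ_j> and b_i = <f, φ_i>, with φ_0 = 1, φ_1 = x, φ_2 = x^2.
G =
  [2, 0, 2/3]
  [0, 2/3, 0]
  [2/3, 0, 2/5],
b = (24/5, 8/15, 8/7).
Solving gives a_0 = 114/35, a_1 = 4/5, a_2 = -18/7, so
  g(x) = -18*x^2/7 + 4*x/5 + 114/35.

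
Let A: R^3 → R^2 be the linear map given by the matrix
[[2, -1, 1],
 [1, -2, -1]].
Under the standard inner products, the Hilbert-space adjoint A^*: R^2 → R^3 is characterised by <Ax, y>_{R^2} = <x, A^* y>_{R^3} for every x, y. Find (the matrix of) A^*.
A^* = A^T =
[[2, 1],
 [-1, -2],
 [1, -1]]

For real matrices with standard dot products, the defining identity <Ax, y> = <x, A^* y> gives (Ax)^T y = x^T (A^*) y, i.e. x^T A^T y = x^T (A^*) y. Since this holds for all x, y, we must have A^* = A^T. Therefore
A^* =
[[2, 1],
 [-1, -2],
 [1, -1]].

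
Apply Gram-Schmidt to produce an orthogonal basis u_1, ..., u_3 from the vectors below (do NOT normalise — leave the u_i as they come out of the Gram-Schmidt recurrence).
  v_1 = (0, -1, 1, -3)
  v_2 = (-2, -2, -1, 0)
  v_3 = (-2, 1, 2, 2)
Orthogonal basis:
  u_1 = (0, -1, 1, -3)
  u_2 = (-2, -21/11, -12/11, 3/11)
  u_3 = (-93/49, 9/14, 123/49, 61/98)

Apply the Gram-Schmidt recurrence
  u_1 = v_1
  u_i = v_i − Σ_{j<i} ((v_i · u_j) / (u_j · u_j)) · u_j.

Step by step this gives:
  u_1 = (0, -1, 1, -3)
  u_2 = (-2, -21/11, -12/11, 3/11)
  u_3 = (-93/49, 9/14, 123/49, 61/98)

Orthogonality check:
  u_2 · u_1 = 0 (should be 0)
  u_3 · u_1 = 0 (should be 0)
  u_3 · u_2 = 0 (should be 0)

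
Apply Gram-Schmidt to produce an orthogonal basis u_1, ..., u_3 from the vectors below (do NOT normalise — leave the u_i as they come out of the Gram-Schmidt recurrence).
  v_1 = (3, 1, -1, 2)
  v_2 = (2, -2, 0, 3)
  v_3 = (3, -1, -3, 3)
Orthogonal basis:
  u_1 = (3, 1, -1, 2)
  u_2 = (0, -8/3, 2/3, 5/3)
  u_3 = (-2/5, -104/155, -346/155, -28/155)

Apply the Gram-Schmidt recurrence
  u_1 = v_1
  u_i = v_i − Σ_{j<i} ((v_i · u_j) / (u_j · u_j)) · u_j.

Step by step this gives:
  u_1 = (3, 1, -1, 2)
  u_2 = (0, -8/3, 2/3, 5/3)
  u_3 = (-2/5, -104/155, -346/155, -28/155)

Orthogonality check:
  u_2 · u_1 = 0 (should be 0)
  u_3 · u_1 = 0 (should be 0)
  u_3 · u_2 = 0 (should be 0)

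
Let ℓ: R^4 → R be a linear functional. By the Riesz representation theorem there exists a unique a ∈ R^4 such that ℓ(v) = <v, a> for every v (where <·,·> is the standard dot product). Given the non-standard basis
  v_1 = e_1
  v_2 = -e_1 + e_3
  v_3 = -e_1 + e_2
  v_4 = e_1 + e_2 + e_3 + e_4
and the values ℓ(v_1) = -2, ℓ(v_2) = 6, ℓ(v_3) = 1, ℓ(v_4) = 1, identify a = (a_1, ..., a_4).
a = (-2, -1, 4, 0)

Write a = (a_1, ..., a_4) in the standard basis. For each basis vector v_i, ℓ(v_i) = <v_i, a> is a linear equation in the a_j's. Collect the n equations into a matrix system V a = ℓ, where row i of V is v_i (expressed in the standard basis). Since V is invertible (lower-triangular with 1s on the diagonal, up to permutation), solve by back-substitution:
  V =
[[1, 0, 0, 0],
 [-1, 0, 1, 0],
 [-1, 1, 0, 0],
 [1, 1, 1, 1]]
  V a = (-2, 6, 1, 1)
Solving gives a = (-2, -1, 4, 0).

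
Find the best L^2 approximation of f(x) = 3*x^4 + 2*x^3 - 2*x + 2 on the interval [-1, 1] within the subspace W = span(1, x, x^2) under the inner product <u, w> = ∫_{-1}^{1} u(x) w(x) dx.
g(x) = 18*x^2/7 - 4*x/5 + 61/35

The best approximation g ∈ W is the orthogonal projection of f onto W. Writing g = a_0 + a_1 x + a_2 x^2, the coefficients solve the normal equations G · a = b where
  G_{ij} = <φ_i, φ_j> and b_i = <f, φ_i>, with φ_0 = 1, φ_1 = x, φ_2 = x^2.
G =
  [2, 0, 2/3]
  [0, 2/3, 0]
  [2/3, 0, 2/5],
b = (26/5, -8/15, 46/21).
Solving gives a_0 = 61/35, a_1 = -4/5, a_2 = 18/7, so
  g(x) = 18*x^2/7 - 4*x/5 + 61/35.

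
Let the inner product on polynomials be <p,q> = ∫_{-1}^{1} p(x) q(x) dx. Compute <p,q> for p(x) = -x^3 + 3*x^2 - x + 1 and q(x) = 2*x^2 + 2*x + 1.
<p,q> = 28/5

Expand the product: p(x)·q(x) = -2*x^5 + 4*x^4 + 3*x^3 + 3*x^2 + x + 1.
∫_{-1}^{1} of each monomial x^k gives [2/(k+1) if k even, 0 if k odd]. Integrating term-by-term (or equivalently evaluating the antiderivative F(x) = -x^6/3 + 4*x^5/5 + 3*x^4/4 + x^3 + x^2/2 + x at the endpoints):
  F(1) − F(−1) = 223/60 − (-113/60) = 28/5.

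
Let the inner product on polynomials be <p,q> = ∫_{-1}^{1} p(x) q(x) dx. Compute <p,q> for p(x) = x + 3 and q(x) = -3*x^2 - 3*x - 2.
<p,q> = -20

Expand the product: p(x)·q(x) = -3*x^3 - 12*x^2 - 11*x - 6.
∫_{-1}^{1} of each monomial x^k gives [2/(k+1) if k even, 0 if k odd]. Integrating term-by-term (or equivalently evaluating the antiderivative F(x) = -3*x^4/4 - 4*x^3 - 11*x^2/2 - 6*x at the endpoints):
  F(1) − F(−1) = -65/4 − (15/4) = -20.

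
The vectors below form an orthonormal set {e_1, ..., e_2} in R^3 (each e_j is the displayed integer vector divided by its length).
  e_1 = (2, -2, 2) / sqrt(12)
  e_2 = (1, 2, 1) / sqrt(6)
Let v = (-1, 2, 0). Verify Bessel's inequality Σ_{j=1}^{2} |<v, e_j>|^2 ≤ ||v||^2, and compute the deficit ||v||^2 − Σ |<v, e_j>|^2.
Σ |<v, e_j>|^2 = 9/2; ||v||^2 = 5; deficit = 1/2

Write each e_j = u_j / sqrt(<u_j, u_j>) where u_j is the displayed integer vector. Then <v, e_j> = <v, u_j> / sqrt(<u_j, u_j>), so |<v, e_j>|^2 = <v, u_j>^2 / <u_j, u_j>.
Coefficients: <v, e_1> = -6/sqrt(12), <v, e_2> = 3/sqrt(6).
Square and sum: Σ |<v, e_j>|^2 = 9/2.
Compute ||v||^2 = v·v = 5.
Deficit = 5 − 9/2 = 1/2 ≥ 0, confirming Bessel's inequality. (The deficit equals ||v − Σ <v,e_j> e_j||^2, the squared distance from v to span{e_j}.)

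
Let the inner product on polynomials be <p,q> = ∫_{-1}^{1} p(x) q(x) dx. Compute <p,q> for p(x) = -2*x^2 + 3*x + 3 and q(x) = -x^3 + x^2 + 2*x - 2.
<p,q> = -16/3

Expand the product: p(x)·q(x) = 2*x^5 - 5*x^4 - 4*x^3 + 13*x^2 - 6.
∫_{-1}^{1} of each monomial x^k gives [2/(k+1) if k even, 0 if k odd]. Integrating term-by-term (or equivalently evaluating the antiderivative F(x) = x^6/3 - x^5 - x^4 + 13*x^3/3 - 6*x at the endpoints):
  F(1) − F(−1) = -10/3 − (2) = -16/3.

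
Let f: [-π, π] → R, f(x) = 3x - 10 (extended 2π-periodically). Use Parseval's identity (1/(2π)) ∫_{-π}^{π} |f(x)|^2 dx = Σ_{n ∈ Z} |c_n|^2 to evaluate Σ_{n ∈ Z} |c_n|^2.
Σ |c_n|^2 = 3π^2 + 100

Expand and integrate term by term over [-π, π]:
  ∫ (3x)^2 dx = 9·(2π^3/3); ∫ 2·3·(-10)·x dx = 0 (odd integrand); ∫ (-10)^2 dx = 100·2π.
So (1/(2π)) ∫_{-π}^{π} (3x - 10)^2 dx = 9π^2/3 + 100 = 3π^2 + 100.
Parseval ⇒ Σ |c_n|^2 = 3π^2 + 100.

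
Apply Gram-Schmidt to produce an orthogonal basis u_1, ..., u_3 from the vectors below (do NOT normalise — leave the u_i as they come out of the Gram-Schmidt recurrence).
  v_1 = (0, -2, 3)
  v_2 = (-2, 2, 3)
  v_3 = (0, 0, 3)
Orthogonal basis:
  u_1 = (0, -2, 3)
  u_2 = (-2, 36/13, 24/13)
  u_3 = (36/49, 18/49, 12/49)

Apply the Gram-Schmidt recurrence
  u_1 = v_1
  u_i = v_i − Σ_{j<i} ((v_i · u_j) / (u_j · u_j)) · u_j.

Step by step this gives:
  u_1 = (0, -2, 3)
  u_2 = (-2, 36/13, 24/13)
  u_3 = (36/49, 18/49, 12/49)

Orthogonality check:
  u_2 · u_1 = 0 (should be 0)
  u_3 · u_1 = 0 (should be 0)
  u_3 · u_2 = 0 (should be 0)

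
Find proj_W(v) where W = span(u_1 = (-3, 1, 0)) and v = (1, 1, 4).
proj_W(v) = (3/5, -1/5, 0)

Set up U = [u_1 | ... | u_1] ∈ R^(3×1). The projector onto W = col(U) is P = U (U^T U)^(-1) U^T.
Compute U^T U =
  [10],
and U^T v = (-2).
Solve U^T U · c = U^T v for the coefficients: c = (-1/5). The projection is proj_W(v) = U c.
Check: (v - proj_W(v)) · u_1 = 0  (should be 0).
Result: proj_W(v) = (3/5, -1/5, 0).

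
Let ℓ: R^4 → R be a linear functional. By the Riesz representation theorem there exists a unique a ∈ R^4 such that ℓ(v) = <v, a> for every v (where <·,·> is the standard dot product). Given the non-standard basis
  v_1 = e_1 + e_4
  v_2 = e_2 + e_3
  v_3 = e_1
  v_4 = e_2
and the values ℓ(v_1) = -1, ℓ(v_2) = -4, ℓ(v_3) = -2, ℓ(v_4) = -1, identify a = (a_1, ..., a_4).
a = (-2, -1, -3, 1)

Write a = (a_1, ..., a_4) in the standard basis. For each basis vector v_i, ℓ(v_i) = <v_i, a> is a linear equation in the a_j's. Collect the n equations into a matrix system V a = ℓ, where row i of V is v_i (expressed in the standard basis). Since V is invertible (lower-triangular with 1s on the diagonal, up to permutation), solve by back-substitution:
  V =
[[1, 0, 0, 1],
 [0, 1, 1, 0],
 [1, 0, 0, 0],
 [0, 1, 0, 0]]
  V a = (-1, -4, -2, -1)
Solving gives a = (-2, -1, -3, 1).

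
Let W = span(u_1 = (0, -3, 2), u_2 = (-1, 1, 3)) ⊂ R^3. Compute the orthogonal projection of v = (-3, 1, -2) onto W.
proj_W(v) = (5/134, 104/67, -157/134)

Set up U = [u_1 | ... | u_2] ∈ R^(3×2). The projector onto W = col(U) is P = U (U^T U)^(-1) U^T.
Compute U^T U =
  [13, 3]
  [3, 11],
and U^T v = (-7, -2).
Solve U^T U · c = U^T v for the coefficients: c = (-71/134, -5/134). The projection is proj_W(v) = U c.
Check: (v - proj_W(v)) · u_1 = 0  (should be 0).
Check: (v - proj_W(v)) · u_2 = 0  (should be 0).
Result: proj_W(v) = (5/134, 104/67, -157/134).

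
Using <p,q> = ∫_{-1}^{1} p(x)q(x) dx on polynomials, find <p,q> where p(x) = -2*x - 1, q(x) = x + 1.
<p,q> = -10/3

Expand the product: p(x)·q(x) = -2*x^2 - 3*x - 1.
∫_{-1}^{1} of each monomial x^k gives [2/(k+1) if k even, 0 if k odd]. Integrating term-by-term (or equivalently evaluating the antiderivative F(x) = -2*x^3/3 - 3*x^2/2 - x at the endpoints):
  F(1) − F(−1) = -19/6 − (1/6) = -10/3.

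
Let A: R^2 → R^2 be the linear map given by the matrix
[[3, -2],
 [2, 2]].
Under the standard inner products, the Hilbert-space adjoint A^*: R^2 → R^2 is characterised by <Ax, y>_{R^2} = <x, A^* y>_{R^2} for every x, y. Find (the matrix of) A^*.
A^* = A^T =
[[3, 2],
 [-2, 2]]

For real matrices with standard dot products, the defining identity <Ax, y> = <x, A^* y> gives (Ax)^T y = x^T (A^*) y, i.e. x^T A^T y = x^T (A^*) y. Since this holds for all x, y, we must have A^* = A^T. Therefore
A^* =
[[3, 2],
 [-2, 2]].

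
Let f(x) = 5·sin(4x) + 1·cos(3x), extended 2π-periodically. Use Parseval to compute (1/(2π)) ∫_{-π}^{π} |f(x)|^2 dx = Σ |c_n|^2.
Σ |c_n|^2 = 13

Expand |f|^2 and use orthogonality of {sin(nx), cos(mx)} on [-π, π]:
  ∫_{-π}^{π} sin(nx)^2 dx = π, ∫ cos(mx)^2 dx = π, and cross terms integrate to 0.
So ∫_{-π}^{π} f(x)^2 dx = 5^2 · π + 1^2 · π = (25 + 1)π.
Divide by 2π: (25 + 1)/2 = 13.
By Parseval, this equals Σ |c_n|^2.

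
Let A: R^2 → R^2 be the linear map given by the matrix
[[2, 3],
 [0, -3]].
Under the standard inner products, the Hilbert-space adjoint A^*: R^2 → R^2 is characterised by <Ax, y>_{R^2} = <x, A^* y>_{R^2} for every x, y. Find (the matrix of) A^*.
A^* = A^T =
[[2, 0],
 [3, -3]]

For real matrices with standard dot products, the defining identity <Ax, y> = <x, A^* y> gives (Ax)^T y = x^T (A^*) y, i.e. x^T A^T y = x^T (A^*) y. Since this holds for all x, y, we must have A^* = A^T. Therefore
A^* =
[[2, 0],
 [3, -3]].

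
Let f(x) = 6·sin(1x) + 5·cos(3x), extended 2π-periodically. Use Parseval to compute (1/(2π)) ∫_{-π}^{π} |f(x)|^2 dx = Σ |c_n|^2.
Σ |c_n|^2 = 61/2

Expand |f|^2 and use orthogonality of {sin(nx), cos(mx)} on [-π, π]:
  ∫_{-π}^{π} sin(nx)^2 dx = π, ∫ cos(mx)^2 dx = π, and cross terms integrate to 0.
So ∫_{-π}^{π} f(x)^2 dx = 6^2 · π + 5^2 · π = (36 + 25)π.
Divide by 2π: (36 + 25)/2 = 61/2.
By Parseval, this equals Σ |c_n|^2.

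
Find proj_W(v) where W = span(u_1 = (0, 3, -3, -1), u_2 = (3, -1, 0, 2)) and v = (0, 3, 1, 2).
proj_W(v) = (117/241, 144/241, -183/241, 17/241)

Set up U = [u_1 | ... | u_2] ∈ R^(4×2). The projector onto W = col(U) is P = U (U^T U)^(-1) U^T.
Compute U^T U =
  [19, -5]
  [-5, 14],
and U^T v = (4, 1).
Solve U^T U · c = U^T v for the coefficients: c = (61/241, 39/241). The projection is proj_W(v) = U c.
Check: (v - proj_W(v)) · u_1 = 0  (should be 0).
Check: (v - proj_W(v)) · u_2 = 0  (should be 0).
Result: proj_W(v) = (117/241, 144/241, -183/241, 17/241).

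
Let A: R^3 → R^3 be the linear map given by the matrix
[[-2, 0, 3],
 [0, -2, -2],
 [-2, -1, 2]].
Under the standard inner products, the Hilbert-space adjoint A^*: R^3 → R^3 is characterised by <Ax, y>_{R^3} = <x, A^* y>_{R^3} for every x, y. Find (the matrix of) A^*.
A^* = A^T =
[[-2, 0, -2],
 [0, -2, -1],
 [3, -2, 2]]

For real matrices with standard dot products, the defining identity <Ax, y> = <x, A^* y> gives (Ax)^T y = x^T (A^*) y, i.e. x^T A^T y = x^T (A^*) y. Since this holds for all x, y, we must have A^* = A^T. Therefore
A^* =
[[-2, 0, -2],
 [0, -2, -1],
 [3, -2, 2]].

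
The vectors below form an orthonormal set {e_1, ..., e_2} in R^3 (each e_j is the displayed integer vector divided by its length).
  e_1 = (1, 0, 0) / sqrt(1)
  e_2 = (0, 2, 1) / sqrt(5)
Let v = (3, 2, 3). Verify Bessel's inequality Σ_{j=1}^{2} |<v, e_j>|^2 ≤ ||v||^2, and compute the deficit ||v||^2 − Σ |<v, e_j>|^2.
Σ |<v, e_j>|^2 = 94/5; ||v||^2 = 22; deficit = 16/5

Write each e_j = u_j / sqrt(<u_j, u_j>) where u_j is the displayed integer vector. Then <v, e_j> = <v, u_j> / sqrt(<u_j, u_j>), so |<v, e_j>|^2 = <v, u_j>^2 / <u_j, u_j>.
Coefficients: <v, e_1> = 3/sqrt(1), <v, e_2> = 7/sqrt(5).
Square and sum: Σ |<v, e_j>|^2 = 94/5.
Compute ||v||^2 = v·v = 22.
Deficit = 22 − 94/5 = 16/5 ≥ 0, confirming Bessel's inequality. (The deficit equals ||v − Σ <v,e_j> e_j||^2, the squared distance from v to span{e_j}.)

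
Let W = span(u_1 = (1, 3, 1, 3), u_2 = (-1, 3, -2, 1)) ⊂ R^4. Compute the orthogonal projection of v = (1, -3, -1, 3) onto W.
proj_W(v) = (145/219, -55/73, 245/219, 35/219)

Set up U = [u_1 | ... | u_2] ∈ R^(4×2). The projector onto W = col(U) is P = U (U^T U)^(-1) U^T.
Compute U^T U =
  [20, 9]
  [9, 15],
and U^T v = (0, -5).
Solve U^T U · c = U^T v for the coefficients: c = (15/73, -100/219). The projection is proj_W(v) = U c.
Check: (v - proj_W(v)) · u_1 = 0  (should be 0).
Check: (v - proj_W(v)) · u_2 = 0  (should be 0).
Result: proj_W(v) = (145/219, -55/73, 245/219, 35/219).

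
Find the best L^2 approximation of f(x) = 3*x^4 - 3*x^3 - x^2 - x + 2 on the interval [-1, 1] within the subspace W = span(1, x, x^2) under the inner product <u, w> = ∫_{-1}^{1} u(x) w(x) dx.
g(x) = 11*x^2/7 - 14*x/5 + 61/35

The best approximation g ∈ W is the orthogonal projection of f onto W. Writing g = a_0 + a_1 x + a_2 x^2, the coefficients solve the normal equations G · a = b where
  G_{ij} = <φ_i, φ_j> and b_i = <f, φ_i>, with φ_0 = 1, φ_1 = x, φ_2 = x^2.
G =
  [2, 0, 2/3]
  [0, 2/3, 0]
  [2/3, 0, 2/5],
b = (68/15, -28/15, 188/105).
Solving gives a_0 = 61/35, a_1 = -14/5, a_2 = 11/7, so
  g(x) = 11*x^2/7 - 14*x/5 + 61/35.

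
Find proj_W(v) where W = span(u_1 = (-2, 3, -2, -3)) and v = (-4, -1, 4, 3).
proj_W(v) = (12/13, -18/13, 12/13, 18/13)

Set up U = [u_1 | ... | u_1] ∈ R^(4×1). The projector onto W = col(U) is P = U (U^T U)^(-1) U^T.
Compute U^T U =
  [26],
and U^T v = (-12).
Solve U^T U · c = U^T v for the coefficients: c = (-6/13). The projection is proj_W(v) = U c.
Check: (v - proj_W(v)) · u_1 = 0  (should be 0).
Result: proj_W(v) = (12/13, -18/13, 12/13, 18/13).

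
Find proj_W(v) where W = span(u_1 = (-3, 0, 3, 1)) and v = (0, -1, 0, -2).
proj_W(v) = (6/19, 0, -6/19, -2/19)

Set up U = [u_1 | ... | u_1] ∈ R^(4×1). The projector onto W = col(U) is P = U (U^T U)^(-1) U^T.
Compute U^T U =
  [19],
and U^T v = (-2).
Solve U^T U · c = U^T v for the coefficients: c = (-2/19). The projection is proj_W(v) = U c.
Check: (v - proj_W(v)) · u_1 = 0  (should be 0).
Result: proj_W(v) = (6/19, 0, -6/19, -2/19).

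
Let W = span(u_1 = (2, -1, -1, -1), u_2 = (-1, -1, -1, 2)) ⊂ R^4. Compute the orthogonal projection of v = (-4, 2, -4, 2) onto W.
proj_W(v) = (-14/5, -2/5, -2/5, 16/5)

Set up U = [u_1 | ... | u_2] ∈ R^(4×2). The projector onto W = col(U) is P = U (U^T U)^(-1) U^T.
Compute U^T U =
  [7, -2]
  [-2, 7],
and U^T v = (-8, 10).
Solve U^T U · c = U^T v for the coefficients: c = (-4/5, 6/5). The projection is proj_W(v) = U c.
Check: (v - proj_W(v)) · u_1 = 0  (should be 0).
Check: (v - proj_W(v)) · u_2 = 0  (should be 0).
Result: proj_W(v) = (-14/5, -2/5, -2/5, 16/5).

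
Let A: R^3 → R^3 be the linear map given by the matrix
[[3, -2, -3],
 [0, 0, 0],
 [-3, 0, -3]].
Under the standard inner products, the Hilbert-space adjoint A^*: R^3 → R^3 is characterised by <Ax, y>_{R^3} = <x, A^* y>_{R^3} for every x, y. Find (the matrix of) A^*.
A^* = A^T =
[[3, 0, -3],
 [-2, 0, 0],
 [-3, 0, -3]]

For real matrices with standard dot products, the defining identity <Ax, y> = <x, A^* y> gives (Ax)^T y = x^T (A^*) y, i.e. x^T A^T y = x^T (A^*) y. Since this holds for all x, y, we must have A^* = A^T. Therefore
A^* =
[[3, 0, -3],
 [-2, 0, 0],
 [-3, 0, -3]].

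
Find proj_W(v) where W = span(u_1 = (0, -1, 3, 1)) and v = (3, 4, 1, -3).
proj_W(v) = (0, 4/11, -12/11, -4/11)

Set up U = [u_1 | ... | u_1] ∈ R^(4×1). The projector onto W = col(U) is P = U (U^T U)^(-1) U^T.
Compute U^T U =
  [11],
and U^T v = (-4).
Solve U^T U · c = U^T v for the coefficients: c = (-4/11). The projection is proj_W(v) = U c.
Check: (v - proj_W(v)) · u_1 = 0  (should be 0).
Result: proj_W(v) = (0, 4/11, -12/11, -4/11).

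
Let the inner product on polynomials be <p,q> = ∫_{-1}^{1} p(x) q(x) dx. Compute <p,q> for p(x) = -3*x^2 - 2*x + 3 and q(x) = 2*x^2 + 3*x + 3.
<p,q> = 48/5

Expand the product: p(x)·q(x) = -6*x^4 - 13*x^3 - 9*x^2 + 3*x + 9.
∫_{-1}^{1} of each monomial x^k gives [2/(k+1) if k even, 0 if k odd]. Integrating term-by-term (or equivalently evaluating the antiderivative F(x) = -6*x^5/5 - 13*x^4/4 - 3*x^3 + 3*x^2/2 + 9*x at the endpoints):
  F(1) − F(−1) = 61/20 − (-131/20) = 48/5.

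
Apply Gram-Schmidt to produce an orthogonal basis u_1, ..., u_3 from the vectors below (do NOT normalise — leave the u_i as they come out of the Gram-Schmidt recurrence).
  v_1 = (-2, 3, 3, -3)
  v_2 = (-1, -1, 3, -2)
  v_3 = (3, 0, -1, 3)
Orthogonal basis:
  u_1 = (-2, 3, 3, -3)
  u_2 = (-3/31, -73/31, 51/31, -20/31)
  u_3 = (483/269, 186/269, 397/269, 261/269)

Apply the Gram-Schmidt recurrence
  u_1 = v_1
  u_i = v_i − Σ_{j<i} ((v_i · u_j) / (u_j · u_j)) · u_j.

Step by step this gives:
  u_1 = (-2, 3, 3, -3)
  u_2 = (-3/31, -73/31, 51/31, -20/31)
  u_3 = (483/269, 186/269, 397/269, 261/269)

Orthogonality check:
  u_2 · u_1 = 0 (should be 0)
  u_3 · u_1 = 0 (should be 0)
  u_3 · u_2 = 0 (should be 0)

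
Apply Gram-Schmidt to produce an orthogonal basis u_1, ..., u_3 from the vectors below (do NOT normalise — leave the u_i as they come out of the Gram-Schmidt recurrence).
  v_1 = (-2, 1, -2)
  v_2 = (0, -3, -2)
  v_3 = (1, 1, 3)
Orthogonal basis:
  u_1 = (-2, 1, -2)
  u_2 = (2/9, -28/9, -16/9)
  u_3 = (-12/29, -6/29, 9/29)

Apply the Gram-Schmidt recurrence
  u_1 = v_1
  u_i = v_i − Σ_{j<i} ((v_i · u_j) / (u_j · u_j)) · u_j.

Step by step this gives:
  u_1 = (-2, 1, -2)
  u_2 = (2/9, -28/9, -16/9)
  u_3 = (-12/29, -6/29, 9/29)

Orthogonality check:
  u_2 · u_1 = 0 (should be 0)
  u_3 · u_1 = 0 (should be 0)
  u_3 · u_2 = 0 (should be 0)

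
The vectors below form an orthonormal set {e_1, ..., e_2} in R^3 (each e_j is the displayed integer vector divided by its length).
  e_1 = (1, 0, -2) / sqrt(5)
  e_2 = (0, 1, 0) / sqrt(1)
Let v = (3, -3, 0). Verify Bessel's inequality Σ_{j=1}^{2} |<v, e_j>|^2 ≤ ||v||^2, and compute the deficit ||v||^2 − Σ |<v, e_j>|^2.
Σ |<v, e_j>|^2 = 54/5; ||v||^2 = 18; deficit = 36/5

Write each e_j = u_j / sqrt(<u_j, u_j>) where u_j is the displayed integer vector. Then <v, e_j> = <v, u_j> / sqrt(<u_j, u_j>), so |<v, e_j>|^2 = <v, u_j>^2 / <u_j, u_j>.
Coefficients: <v, e_1> = 3/sqrt(5), <v, e_2> = -3/sqrt(1).
Square and sum: Σ |<v, e_j>|^2 = 54/5.
Compute ||v||^2 = v·v = 18.
Deficit = 18 − 54/5 = 36/5 ≥ 0, confirming Bessel's inequality. (The deficit equals ||v − Σ <v,e_j> e_j||^2, the squared distance from v to span{e_j}.)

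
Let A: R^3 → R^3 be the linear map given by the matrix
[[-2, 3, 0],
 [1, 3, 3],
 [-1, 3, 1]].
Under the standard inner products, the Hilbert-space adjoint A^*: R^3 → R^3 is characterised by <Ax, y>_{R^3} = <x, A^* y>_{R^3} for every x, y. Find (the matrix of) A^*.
A^* = A^T =
[[-2, 1, -1],
 [3, 3, 3],
 [0, 3, 1]]

For real matrices with standard dot products, the defining identity <Ax, y> = <x, A^* y> gives (Ax)^T y = x^T (A^*) y, i.e. x^T A^T y = x^T (A^*) y. Since this holds for all x, y, we must have A^* = A^T. Therefore
A^* =
[[-2, 1, -1],
 [3, 3, 3],
 [0, 3, 1]].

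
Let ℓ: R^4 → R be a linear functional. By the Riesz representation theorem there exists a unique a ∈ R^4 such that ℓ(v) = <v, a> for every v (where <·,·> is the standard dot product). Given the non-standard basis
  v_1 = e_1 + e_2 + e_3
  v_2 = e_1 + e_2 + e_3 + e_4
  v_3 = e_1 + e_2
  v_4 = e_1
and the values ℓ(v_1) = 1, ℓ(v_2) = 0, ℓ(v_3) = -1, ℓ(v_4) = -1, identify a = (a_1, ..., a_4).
a = (-1, 0, 2, -1)

Write a = (a_1, ..., a_4) in the standard basis. For each basis vector v_i, ℓ(v_i) = <v_i, a> is a linear equation in the a_j's. Collect the n equations into a matrix system V a = ℓ, where row i of V is v_i (expressed in the standard basis). Since V is invertible (lower-triangular with 1s on the diagonal, up to permutation), solve by back-substitution:
  V =
[[1, 1, 1, 0],
 [1, 1, 1, 1],
 [1, 1, 0, 0],
 [1, 0, 0, 0]]
  V a = (1, 0, -1, -1)
Solving gives a = (-1, 0, 2, -1).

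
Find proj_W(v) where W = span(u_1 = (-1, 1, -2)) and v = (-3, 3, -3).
proj_W(v) = (-2, 2, -4)

Set up U = [u_1 | ... | u_1] ∈ R^(3×1). The projector onto W = col(U) is P = U (U^T U)^(-1) U^T.
Compute U^T U =
  [6],
and U^T v = (12).
Solve U^T U · c = U^T v for the coefficients: c = (2). The projection is proj_W(v) = U c.
Check: (v - proj_W(v)) · u_1 = 0  (should be 0).
Result: proj_W(v) = (-2, 2, -4).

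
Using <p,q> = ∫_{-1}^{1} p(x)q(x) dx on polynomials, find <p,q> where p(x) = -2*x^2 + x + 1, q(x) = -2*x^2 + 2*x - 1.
<p,q> = 14/15

Expand the product: p(x)·q(x) = 4*x^4 - 6*x^3 + 2*x^2 + x - 1.
∫_{-1}^{1} of each monomial x^k gives [2/(k+1) if k even, 0 if k odd]. Integrating term-by-term (or equivalently evaluating the antiderivative F(x) = 4*x^5/5 - 3*x^4/2 + 2*x^3/3 + x^2/2 - x at the endpoints):
  F(1) − F(−1) = -8/15 − (-22/15) = 14/15.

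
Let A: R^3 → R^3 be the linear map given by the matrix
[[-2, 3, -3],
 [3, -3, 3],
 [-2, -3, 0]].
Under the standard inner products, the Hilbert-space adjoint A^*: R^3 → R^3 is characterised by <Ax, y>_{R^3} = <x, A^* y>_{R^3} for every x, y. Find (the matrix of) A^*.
A^* = A^T =
[[-2, 3, -2],
 [3, -3, -3],
 [-3, 3, 0]]

For real matrices with standard dot products, the defining identity <Ax, y> = <x, A^* y> gives (Ax)^T y = x^T (A^*) y, i.e. x^T A^T y = x^T (A^*) y. Since this holds for all x, y, we must have A^* = A^T. Therefore
A^* =
[[-2, 3, -2],
 [3, -3, -3],
 [-3, 3, 0]].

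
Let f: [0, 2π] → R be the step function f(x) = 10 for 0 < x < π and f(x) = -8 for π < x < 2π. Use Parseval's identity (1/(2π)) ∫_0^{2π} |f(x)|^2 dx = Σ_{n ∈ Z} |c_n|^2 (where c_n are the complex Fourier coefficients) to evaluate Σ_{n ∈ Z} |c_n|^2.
Σ |c_n|^2 = 82

Parseval equates the L^2 energy of f (normalised by 1/(2π)) with the ℓ^2 sum of its Fourier coefficients: (1/(2π)) ∫_0^{2π} |f|^2 = Σ |c_n|^2.
Compute the left side: (1/(2π)) [∫_0^π 10^2 dx + ∫_π^{2π} (-8)^2 dx] = (1/(2π)) · (100π + 64π) = (100 + 64)/2 = 82.
So Σ_{n ∈ Z} |c_n|^2 = 82.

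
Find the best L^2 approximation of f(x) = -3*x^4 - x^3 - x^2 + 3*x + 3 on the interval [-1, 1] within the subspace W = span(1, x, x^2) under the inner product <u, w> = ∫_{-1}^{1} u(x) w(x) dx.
g(x) = -25*x^2/7 + 12*x/5 + 114/35

The best approximation g ∈ W is the orthogonal projection of f onto W. Writing g = a_0 + a_1 x + a_2 x^2, the coefficients solve the normal equations G · a = b where
  G_{ij} = <φ_i, φ_j> and b_i = <f, φ_i>, with φ_0 = 1, φ_1 = x, φ_2 = x^2.
G =
  [2, 0, 2/3]
  [0, 2/3, 0]
  [2/3, 0, 2/5],
b = (62/15, 8/5, 26/35).
Solving gives a_0 = 114/35, a_1 = 12/5, a_2 = -25/7, so
  g(x) = -25*x^2/7 + 12*x/5 + 114/35.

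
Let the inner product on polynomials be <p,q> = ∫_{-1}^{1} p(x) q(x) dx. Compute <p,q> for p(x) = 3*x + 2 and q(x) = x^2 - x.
<p,q> = -2/3

Expand the product: p(x)·q(x) = 3*x^3 - x^2 - 2*x.
∫_{-1}^{1} of each monomial x^k gives [2/(k+1) if k even, 0 if k odd]. Integrating term-by-term (or equivalently evaluating the antiderivative F(x) = 3*x^4/4 - x^3/3 - x^2 at the endpoints):
  F(1) − F(−1) = -7/12 − (1/12) = -2/3.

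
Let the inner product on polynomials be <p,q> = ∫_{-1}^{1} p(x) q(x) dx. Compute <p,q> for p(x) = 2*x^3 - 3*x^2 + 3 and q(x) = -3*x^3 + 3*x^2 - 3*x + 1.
<p,q> = 16/7

Expand the product: p(x)·q(x) = -6*x^6 + 15*x^5 - 15*x^4 + 2*x^3 + 6*x^2 - 9*x + 3.
∫_{-1}^{1} of each monomial x^k gives [2/(k+1) if k even, 0 if k odd]. Integrating term-by-term (or equivalently evaluating the antiderivative F(x) = -6*x^7/7 + 5*x^6/2 - 3*x^5 + x^4/2 + 2*x^3 - 9*x^2/2 + 3*x at the endpoints):
  F(1) − F(−1) = -5/14 − (-37/14) = 16/7.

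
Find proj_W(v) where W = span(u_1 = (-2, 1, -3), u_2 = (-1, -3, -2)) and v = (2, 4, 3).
proj_W(v) = (287/171, 679/171, 548/171)

Set up U = [u_1 | ... | u_2] ∈ R^(3×2). The projector onto W = col(U) is P = U (U^T U)^(-1) U^T.
Compute U^T U =
  [14, 5]
  [5, 14],
and U^T v = (-9, -20).
Solve U^T U · c = U^T v for the coefficients: c = (-26/171, -235/171). The projection is proj_W(v) = U c.
Check: (v - proj_W(v)) · u_1 = 0  (should be 0).
Check: (v - proj_W(v)) · u_2 = 0  (should be 0).
Result: proj_W(v) = (287/171, 679/171, 548/171).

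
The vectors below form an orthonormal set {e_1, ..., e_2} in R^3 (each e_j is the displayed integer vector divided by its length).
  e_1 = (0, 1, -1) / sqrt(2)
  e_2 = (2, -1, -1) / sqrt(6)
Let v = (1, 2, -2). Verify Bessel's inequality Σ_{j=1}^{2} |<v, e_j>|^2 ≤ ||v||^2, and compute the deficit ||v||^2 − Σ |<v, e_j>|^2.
Σ |<v, e_j>|^2 = 26/3; ||v||^2 = 9; deficit = 1/3

Write each e_j = u_j / sqrt(<u_j, u_j>) where u_j is the displayed integer vector. Then <v, e_j> = <v, u_j> / sqrt(<u_j, u_j>), so |<v, e_j>|^2 = <v, u_j>^2 / <u_j, u_j>.
Coefficients: <v, e_1> = 4/sqrt(2), <v, e_2> = 2/sqrt(6).
Square and sum: Σ |<v, e_j>|^2 = 26/3.
Compute ||v||^2 = v·v = 9.
Deficit = 9 − 26/3 = 1/3 ≥ 0, confirming Bessel's inequality. (The deficit equals ||v − Σ <v,e_j> e_j||^2, the squared distance from v to span{e_j}.)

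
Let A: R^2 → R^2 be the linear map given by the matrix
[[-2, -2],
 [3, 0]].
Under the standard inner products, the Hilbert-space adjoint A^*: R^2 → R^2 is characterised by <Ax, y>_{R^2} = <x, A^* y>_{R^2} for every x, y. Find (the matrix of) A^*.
A^* = A^T =
[[-2, 3],
 [-2, 0]]

For real matrices with standard dot products, the defining identity <Ax, y> = <x, A^* y> gives (Ax)^T y = x^T (A^*) y, i.e. x^T A^T y = x^T (A^*) y. Since this holds for all x, y, we must have A^* = A^T. Therefore
A^* =
[[-2, 3],
 [-2, 0]].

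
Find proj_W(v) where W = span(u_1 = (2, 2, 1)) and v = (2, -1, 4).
proj_W(v) = (4/3, 4/3, 2/3)

Set up U = [u_1 | ... | u_1] ∈ R^(3×1). The projector onto W = col(U) is P = U (U^T U)^(-1) U^T.
Compute U^T U =
  [9],
and U^T v = (6).
Solve U^T U · c = U^T v for the coefficients: c = (2/3). The projection is proj_W(v) = U c.
Check: (v - proj_W(v)) · u_1 = 0  (should be 0).
Result: proj_W(v) = (4/3, 4/3, 2/3).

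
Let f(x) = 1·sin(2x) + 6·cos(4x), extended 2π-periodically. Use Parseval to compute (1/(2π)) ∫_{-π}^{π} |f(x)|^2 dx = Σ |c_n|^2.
Σ |c_n|^2 = 37/2

Expand |f|^2 and use orthogonality of {sin(nx), cos(mx)} on [-π, π]:
  ∫_{-π}^{π} sin(nx)^2 dx = π, ∫ cos(mx)^2 dx = π, and cross terms integrate to 0.
So ∫_{-π}^{π} f(x)^2 dx = 1^2 · π + 6^2 · π = (1 + 36)π.
Divide by 2π: (1 + 36)/2 = 37/2.
By Parseval, this equals Σ |c_n|^2.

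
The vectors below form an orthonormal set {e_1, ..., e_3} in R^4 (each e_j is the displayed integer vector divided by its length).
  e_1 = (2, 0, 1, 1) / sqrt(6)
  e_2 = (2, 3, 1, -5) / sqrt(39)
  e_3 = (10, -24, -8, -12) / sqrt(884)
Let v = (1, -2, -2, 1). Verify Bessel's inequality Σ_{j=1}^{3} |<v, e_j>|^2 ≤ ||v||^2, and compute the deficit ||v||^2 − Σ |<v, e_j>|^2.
Σ |<v, e_j>|^2 = 259/34; ||v||^2 = 10; deficit = 81/34

Write each e_j = u_j / sqrt(<u_j, u_j>) where u_j is the displayed integer vector. Then <v, e_j> = <v, u_j> / sqrt(<u_j, u_j>), so |<v, e_j>|^2 = <v, u_j>^2 / <u_j, u_j>.
Coefficients: <v, e_1> = 1/sqrt(6), <v, e_2> = -11/sqrt(39), <v, e_3> = 62/sqrt(884).
Square and sum: Σ |<v, e_j>|^2 = 259/34.
Compute ||v||^2 = v·v = 10.
Deficit = 10 − 259/34 = 81/34 ≥ 0, confirming Bessel's inequality. (The deficit equals ||v − Σ <v,e_j> e_j||^2, the squared distance from v to span{e_j}.)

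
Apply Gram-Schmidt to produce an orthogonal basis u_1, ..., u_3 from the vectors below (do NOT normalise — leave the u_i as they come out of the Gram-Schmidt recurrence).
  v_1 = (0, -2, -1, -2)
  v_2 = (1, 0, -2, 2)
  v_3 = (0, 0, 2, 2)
Orthogonal basis:
  u_1 = (0, -2, -1, -2)
  u_2 = (1, -4/9, -20/9, 14/9)
  u_3 = (12/77, -108/77, 76/77, 10/11)

Apply the Gram-Schmidt recurrence
  u_1 = v_1
  u_i = v_i − Σ_{j<i} ((v_i · u_j) / (u_j · u_j)) · u_j.

Step by step this gives:
  u_1 = (0, -2, -1, -2)
  u_2 = (1, -4/9, -20/9, 14/9)
  u_3 = (12/77, -108/77, 76/77, 10/11)

Orthogonality check:
  u_2 · u_1 = 0 (should be 0)
  u_3 · u_1 = 0 (should be 0)
  u_3 · u_2 = 0 (should be 0)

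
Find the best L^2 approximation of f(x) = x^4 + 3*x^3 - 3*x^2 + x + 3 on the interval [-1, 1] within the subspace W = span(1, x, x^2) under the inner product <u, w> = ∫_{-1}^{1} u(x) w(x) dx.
g(x) = -15*x^2/7 + 14*x/5 + 102/35

The best approximation g ∈ W is the orthogonal projection of f onto W. Writing g = a_0 + a_1 x + a_2 x^2, the coefficients solve the normal equations G · a = b where
  G_{ij} = <φ_i, φ_j> and b_i = <f, φ_i>, with φ_0 = 1, φ_1 = x, φ_2 = x^2.
G =
  [2, 0, 2/3]
  [0, 2/3, 0]
  [2/3, 0, 2/5],
b = (22/5, 28/15, 38/35).
Solving gives a_0 = 102/35, a_1 = 14/5, a_2 = -15/7, so
  g(x) = -15*x^2/7 + 14*x/5 + 102/35.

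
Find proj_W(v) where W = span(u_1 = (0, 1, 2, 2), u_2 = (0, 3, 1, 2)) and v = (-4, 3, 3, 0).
proj_W(v) = (0, 11/5, 7/5, 2)

Set up U = [u_1 | ... | u_2] ∈ R^(4×2). The projector onto W = col(U) is P = U (U^T U)^(-1) U^T.
Compute U^T U =
  [9, 9]
  [9, 14],
and U^T v = (9, 12).
Solve U^T U · c = U^T v for the coefficients: c = (2/5, 3/5). The projection is proj_W(v) = U c.
Check: (v - proj_W(v)) · u_1 = 0  (should be 0).
Check: (v - proj_W(v)) · u_2 = 0  (should be 0).
Result: proj_W(v) = (0, 11/5, 7/5, 2).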